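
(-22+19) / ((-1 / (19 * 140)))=7980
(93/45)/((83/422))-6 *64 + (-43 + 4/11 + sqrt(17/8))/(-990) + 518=130655039/903870-sqrt(34)/3960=144.55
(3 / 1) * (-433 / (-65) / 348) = 433 / 7540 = 0.06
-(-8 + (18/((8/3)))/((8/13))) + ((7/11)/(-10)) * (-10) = -821/352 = -2.33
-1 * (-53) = 53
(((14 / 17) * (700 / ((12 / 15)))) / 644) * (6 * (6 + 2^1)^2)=168000 / 391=429.67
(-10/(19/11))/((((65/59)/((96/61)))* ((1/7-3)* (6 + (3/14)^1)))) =1017632/2184715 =0.47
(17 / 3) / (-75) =-17 / 225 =-0.08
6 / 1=6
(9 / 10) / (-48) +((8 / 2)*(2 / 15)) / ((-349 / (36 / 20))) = -6003 / 279200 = -0.02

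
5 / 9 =0.56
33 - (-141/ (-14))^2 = -13413/ 196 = -68.43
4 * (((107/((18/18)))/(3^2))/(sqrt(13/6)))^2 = 91592/351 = 260.95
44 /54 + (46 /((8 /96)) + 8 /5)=74846 /135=554.41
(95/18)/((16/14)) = 665/144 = 4.62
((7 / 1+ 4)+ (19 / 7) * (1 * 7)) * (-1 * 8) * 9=-2160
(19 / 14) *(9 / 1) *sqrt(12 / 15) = 171 *sqrt(5) / 35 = 10.92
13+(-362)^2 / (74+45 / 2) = 264597 / 193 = 1370.97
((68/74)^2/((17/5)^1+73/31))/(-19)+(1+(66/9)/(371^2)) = 2376771178300/2395140454119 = 0.99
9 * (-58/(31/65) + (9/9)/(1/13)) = -30303/31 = -977.52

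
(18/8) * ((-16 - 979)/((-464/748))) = 1674585/464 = 3609.02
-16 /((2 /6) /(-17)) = 816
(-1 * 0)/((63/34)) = 0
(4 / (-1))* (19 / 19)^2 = -4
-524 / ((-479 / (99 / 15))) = 17292 / 2395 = 7.22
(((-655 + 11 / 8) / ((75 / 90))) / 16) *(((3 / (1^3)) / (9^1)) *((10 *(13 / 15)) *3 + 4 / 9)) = -432.12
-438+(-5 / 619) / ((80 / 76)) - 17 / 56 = -15193621 / 34664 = -438.31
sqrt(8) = 2 * sqrt(2) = 2.83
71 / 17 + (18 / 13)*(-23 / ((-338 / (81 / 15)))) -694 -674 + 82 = -239279122 / 186745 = -1281.31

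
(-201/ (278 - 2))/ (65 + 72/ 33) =-737/ 67988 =-0.01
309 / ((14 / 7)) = 309 / 2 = 154.50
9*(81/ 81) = 9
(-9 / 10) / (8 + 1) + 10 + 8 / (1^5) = 179 / 10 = 17.90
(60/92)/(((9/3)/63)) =315/23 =13.70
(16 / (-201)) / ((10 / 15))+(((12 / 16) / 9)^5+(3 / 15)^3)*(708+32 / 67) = 2892164719 / 520992000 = 5.55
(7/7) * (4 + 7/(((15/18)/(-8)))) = -316/5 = -63.20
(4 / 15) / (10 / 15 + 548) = 2 / 4115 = 0.00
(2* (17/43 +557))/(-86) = -23968/1849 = -12.96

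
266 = 266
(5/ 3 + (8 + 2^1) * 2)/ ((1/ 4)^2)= 1040/ 3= 346.67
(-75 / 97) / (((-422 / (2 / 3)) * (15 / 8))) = 40 / 61401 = 0.00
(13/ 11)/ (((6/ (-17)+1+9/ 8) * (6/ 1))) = 884/ 7953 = 0.11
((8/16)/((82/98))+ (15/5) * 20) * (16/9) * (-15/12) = -49690/369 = -134.66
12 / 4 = 3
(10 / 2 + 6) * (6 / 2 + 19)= 242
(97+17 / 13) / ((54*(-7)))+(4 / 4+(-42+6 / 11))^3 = -24057161626 / 363363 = -66206.97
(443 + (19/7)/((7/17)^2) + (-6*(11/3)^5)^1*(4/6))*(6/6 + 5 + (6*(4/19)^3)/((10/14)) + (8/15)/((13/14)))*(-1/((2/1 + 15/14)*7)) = 650285377591856/958725456507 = 678.28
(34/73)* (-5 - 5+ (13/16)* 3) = -2057/584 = -3.52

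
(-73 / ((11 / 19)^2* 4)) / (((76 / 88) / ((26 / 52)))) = -1387 / 44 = -31.52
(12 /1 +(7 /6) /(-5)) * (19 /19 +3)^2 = 2824 /15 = 188.27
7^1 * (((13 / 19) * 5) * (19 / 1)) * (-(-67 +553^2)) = -139112610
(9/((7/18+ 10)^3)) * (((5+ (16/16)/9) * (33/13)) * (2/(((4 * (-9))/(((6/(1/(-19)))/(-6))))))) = -849528/7728149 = -0.11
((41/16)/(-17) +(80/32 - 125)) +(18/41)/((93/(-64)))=-42506279/345712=-122.95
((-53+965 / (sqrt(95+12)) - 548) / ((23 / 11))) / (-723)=6611 / 16629 - 10615 * sqrt(107) / 1779303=0.34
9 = 9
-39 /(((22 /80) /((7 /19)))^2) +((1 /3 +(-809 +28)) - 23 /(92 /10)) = -223602619 /262086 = -853.17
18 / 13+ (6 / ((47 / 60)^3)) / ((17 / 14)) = 267641838 / 22944883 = 11.66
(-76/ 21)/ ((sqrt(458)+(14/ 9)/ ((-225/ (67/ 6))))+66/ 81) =689625900/ 118178878223 -934942500 * sqrt(458)/ 118178878223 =-0.16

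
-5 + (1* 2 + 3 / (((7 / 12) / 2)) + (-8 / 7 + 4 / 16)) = 179 / 28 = 6.39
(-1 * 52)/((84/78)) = -48.29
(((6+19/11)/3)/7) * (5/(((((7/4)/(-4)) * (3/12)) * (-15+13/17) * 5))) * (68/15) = 628864/586971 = 1.07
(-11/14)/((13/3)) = -33/182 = -0.18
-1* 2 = -2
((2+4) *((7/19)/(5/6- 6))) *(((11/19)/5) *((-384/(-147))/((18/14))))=-5632/55955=-0.10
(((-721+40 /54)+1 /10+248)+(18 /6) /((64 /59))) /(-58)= 4055561 /501120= 8.09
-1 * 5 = -5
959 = 959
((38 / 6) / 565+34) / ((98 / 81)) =28.11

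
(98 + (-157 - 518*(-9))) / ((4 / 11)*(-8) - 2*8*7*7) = -50633 / 8656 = -5.85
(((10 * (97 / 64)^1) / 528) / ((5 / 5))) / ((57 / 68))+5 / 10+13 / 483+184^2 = 33856.56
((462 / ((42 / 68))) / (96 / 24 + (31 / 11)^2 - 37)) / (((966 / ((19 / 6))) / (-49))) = 3009391 / 627624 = 4.79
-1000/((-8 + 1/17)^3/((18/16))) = 4913/2187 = 2.25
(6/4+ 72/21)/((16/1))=69/224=0.31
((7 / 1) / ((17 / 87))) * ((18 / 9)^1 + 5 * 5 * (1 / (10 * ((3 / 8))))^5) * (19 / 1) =238262318 / 172125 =1384.24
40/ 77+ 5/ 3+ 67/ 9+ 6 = 10832/ 693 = 15.63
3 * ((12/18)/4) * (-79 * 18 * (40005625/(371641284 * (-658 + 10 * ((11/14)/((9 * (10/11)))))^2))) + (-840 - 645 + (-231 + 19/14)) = -427923756772911095/249570171854766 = -1714.64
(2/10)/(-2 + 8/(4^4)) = -0.10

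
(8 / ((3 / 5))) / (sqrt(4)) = 20 / 3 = 6.67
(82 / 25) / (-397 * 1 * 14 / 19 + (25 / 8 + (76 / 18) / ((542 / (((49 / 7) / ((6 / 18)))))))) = -10133232 / 893571025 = -0.01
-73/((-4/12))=219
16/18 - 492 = -4420/9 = -491.11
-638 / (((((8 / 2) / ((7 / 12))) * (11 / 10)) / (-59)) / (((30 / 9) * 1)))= 299425 / 18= 16634.72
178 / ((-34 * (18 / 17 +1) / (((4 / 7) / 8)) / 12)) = -534 / 245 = -2.18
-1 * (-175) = 175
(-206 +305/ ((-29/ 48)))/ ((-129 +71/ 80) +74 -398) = 1649120/ 1048901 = 1.57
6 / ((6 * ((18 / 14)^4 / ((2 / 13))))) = 4802 / 85293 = 0.06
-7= -7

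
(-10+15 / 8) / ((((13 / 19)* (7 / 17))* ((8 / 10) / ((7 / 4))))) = -8075 / 128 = -63.09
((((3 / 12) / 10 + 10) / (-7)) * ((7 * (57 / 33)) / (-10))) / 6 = 7619 / 26400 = 0.29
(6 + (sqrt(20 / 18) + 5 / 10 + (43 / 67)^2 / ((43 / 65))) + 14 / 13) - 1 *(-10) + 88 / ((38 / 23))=sqrt(10) / 3 + 158473285 / 2217566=72.52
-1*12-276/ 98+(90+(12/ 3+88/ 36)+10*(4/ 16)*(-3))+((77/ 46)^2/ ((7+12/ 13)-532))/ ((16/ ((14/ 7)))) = 418908504715/ 5651192736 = 74.13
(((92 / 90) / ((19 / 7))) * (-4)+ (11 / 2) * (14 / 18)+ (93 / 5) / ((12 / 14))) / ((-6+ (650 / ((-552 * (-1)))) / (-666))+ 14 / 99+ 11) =4.76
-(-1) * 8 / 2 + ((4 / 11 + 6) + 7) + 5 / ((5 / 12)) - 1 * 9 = 224 / 11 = 20.36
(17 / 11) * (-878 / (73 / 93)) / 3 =-462706 / 803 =-576.22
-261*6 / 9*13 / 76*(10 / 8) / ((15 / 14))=-2639 / 76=-34.72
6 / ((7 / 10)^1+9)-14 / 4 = -559 / 194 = -2.88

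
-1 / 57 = -0.02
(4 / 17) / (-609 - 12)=-4 / 10557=-0.00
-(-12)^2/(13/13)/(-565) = 144/565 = 0.25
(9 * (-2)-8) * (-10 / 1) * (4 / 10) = 104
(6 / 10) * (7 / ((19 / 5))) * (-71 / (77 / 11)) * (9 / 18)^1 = -5.61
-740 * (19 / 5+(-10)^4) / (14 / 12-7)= 1269053.49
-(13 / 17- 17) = 276 / 17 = 16.24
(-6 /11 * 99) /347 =-54 /347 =-0.16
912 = 912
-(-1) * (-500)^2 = 250000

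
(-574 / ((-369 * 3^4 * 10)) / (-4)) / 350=-1 / 729000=-0.00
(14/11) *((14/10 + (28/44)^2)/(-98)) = -156/6655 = -0.02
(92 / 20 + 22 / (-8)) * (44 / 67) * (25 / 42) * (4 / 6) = 2035 / 4221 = 0.48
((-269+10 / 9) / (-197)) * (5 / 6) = 12055 / 10638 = 1.13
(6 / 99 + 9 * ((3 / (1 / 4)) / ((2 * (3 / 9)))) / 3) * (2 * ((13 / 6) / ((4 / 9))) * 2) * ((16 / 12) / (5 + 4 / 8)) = 92768 / 363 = 255.56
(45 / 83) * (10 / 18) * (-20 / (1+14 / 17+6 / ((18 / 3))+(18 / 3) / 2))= -8500 / 8217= -1.03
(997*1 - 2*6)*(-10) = -9850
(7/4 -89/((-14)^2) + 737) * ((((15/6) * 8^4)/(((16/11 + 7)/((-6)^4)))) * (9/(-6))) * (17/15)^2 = -2232809883.76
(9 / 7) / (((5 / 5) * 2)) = 9 / 14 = 0.64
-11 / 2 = -5.50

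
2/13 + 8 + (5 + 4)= 223/13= 17.15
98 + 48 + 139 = 285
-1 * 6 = -6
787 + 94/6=2408/3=802.67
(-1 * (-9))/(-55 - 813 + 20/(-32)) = -72/6949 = -0.01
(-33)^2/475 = 1089/475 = 2.29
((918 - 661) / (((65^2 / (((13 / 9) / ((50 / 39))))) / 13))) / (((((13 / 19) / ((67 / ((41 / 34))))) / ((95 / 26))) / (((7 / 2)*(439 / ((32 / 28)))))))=2273131967533 / 6396000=355398.99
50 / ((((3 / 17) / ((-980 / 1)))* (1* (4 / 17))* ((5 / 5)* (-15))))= 708050 / 9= 78672.22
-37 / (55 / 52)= -34.98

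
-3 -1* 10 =-13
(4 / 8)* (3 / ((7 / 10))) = 2.14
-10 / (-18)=5 / 9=0.56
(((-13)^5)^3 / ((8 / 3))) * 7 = -1074903753295905897 / 8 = -134362969161988237.12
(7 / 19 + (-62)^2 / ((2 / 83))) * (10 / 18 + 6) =178829059 / 171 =1045783.97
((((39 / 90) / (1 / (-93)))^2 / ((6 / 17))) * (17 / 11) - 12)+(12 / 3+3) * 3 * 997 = 185041201 / 6600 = 28036.55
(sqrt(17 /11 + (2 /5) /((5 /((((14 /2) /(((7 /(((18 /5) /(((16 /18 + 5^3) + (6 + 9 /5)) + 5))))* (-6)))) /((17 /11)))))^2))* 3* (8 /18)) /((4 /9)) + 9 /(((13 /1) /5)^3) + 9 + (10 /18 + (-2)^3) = 40883 /19773 + 3* sqrt(1315612123909765) /29176675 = 5.80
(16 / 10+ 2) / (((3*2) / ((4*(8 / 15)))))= 32 / 25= 1.28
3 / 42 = 1 / 14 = 0.07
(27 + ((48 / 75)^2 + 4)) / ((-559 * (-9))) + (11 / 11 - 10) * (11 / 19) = -310920136 / 59743125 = -5.20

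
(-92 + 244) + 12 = 164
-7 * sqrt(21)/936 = -0.03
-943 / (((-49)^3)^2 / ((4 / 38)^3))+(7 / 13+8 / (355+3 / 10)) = 129469614933765607 / 230792792444243029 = 0.56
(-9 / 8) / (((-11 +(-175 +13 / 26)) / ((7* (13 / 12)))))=39 / 848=0.05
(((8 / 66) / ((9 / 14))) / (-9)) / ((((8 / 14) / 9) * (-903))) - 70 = -2681896 / 38313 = -70.00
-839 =-839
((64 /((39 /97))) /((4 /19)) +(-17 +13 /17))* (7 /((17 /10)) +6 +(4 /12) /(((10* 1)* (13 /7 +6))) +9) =131553079154 /9298575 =14147.66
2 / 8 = 1 / 4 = 0.25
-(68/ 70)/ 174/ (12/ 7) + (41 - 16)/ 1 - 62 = -37.00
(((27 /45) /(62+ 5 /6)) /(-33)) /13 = -0.00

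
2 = 2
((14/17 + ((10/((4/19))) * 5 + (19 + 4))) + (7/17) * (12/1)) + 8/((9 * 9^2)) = 6599909/24786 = 266.28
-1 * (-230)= 230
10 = 10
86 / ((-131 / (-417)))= 273.76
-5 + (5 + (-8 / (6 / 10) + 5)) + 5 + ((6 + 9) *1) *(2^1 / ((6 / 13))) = 185 / 3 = 61.67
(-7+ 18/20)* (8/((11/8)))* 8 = -15616/55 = -283.93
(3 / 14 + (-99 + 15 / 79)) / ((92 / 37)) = -4034739 / 101752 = -39.65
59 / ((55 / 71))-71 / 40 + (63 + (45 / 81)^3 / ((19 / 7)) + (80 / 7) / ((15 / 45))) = 7326508207 / 42661080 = 171.74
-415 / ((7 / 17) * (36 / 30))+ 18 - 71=-37501 / 42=-892.88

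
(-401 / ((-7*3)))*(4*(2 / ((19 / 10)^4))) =32080000 / 2736741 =11.72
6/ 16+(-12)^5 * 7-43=-1741866.62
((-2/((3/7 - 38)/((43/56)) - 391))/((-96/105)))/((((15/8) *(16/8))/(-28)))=2107/56751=0.04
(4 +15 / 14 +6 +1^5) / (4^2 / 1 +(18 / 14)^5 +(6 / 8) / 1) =811538 / 1362265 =0.60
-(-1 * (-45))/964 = -45/964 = -0.05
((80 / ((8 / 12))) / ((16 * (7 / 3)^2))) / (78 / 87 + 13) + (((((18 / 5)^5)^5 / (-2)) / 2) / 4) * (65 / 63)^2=-2531799865555049051759341835989137 / 470805168151855468750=-5377595737730.80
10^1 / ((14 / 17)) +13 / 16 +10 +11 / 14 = 2659 / 112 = 23.74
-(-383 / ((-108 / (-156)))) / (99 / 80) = 398320 / 891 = 447.05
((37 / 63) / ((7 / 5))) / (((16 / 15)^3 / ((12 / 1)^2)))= 624375 / 12544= 49.77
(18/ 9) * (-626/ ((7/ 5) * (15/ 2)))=-119.24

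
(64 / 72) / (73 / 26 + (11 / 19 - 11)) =-3952 / 33849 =-0.12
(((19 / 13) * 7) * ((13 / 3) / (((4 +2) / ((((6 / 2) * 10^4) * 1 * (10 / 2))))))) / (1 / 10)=33250000 / 3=11083333.33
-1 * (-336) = 336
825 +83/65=53708/65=826.28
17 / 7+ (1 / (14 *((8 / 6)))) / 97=1885 / 776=2.43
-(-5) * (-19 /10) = -19 /2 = -9.50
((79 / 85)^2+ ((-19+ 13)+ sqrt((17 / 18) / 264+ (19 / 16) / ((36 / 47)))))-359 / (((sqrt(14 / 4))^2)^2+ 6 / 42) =-85502523 / 2507075+ sqrt(974721) / 792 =-32.86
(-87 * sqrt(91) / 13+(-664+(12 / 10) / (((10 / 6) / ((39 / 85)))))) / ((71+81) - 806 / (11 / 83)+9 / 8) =0.12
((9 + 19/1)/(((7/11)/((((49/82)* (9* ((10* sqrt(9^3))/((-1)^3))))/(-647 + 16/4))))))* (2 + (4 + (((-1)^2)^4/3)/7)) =15841980/26363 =600.92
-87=-87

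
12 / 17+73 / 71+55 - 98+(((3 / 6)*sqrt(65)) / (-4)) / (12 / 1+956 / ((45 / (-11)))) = -49808 / 1207+45*sqrt(65) / 79808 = -41.26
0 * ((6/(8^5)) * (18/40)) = 0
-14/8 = -7/4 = -1.75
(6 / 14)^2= 9 / 49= 0.18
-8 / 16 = -1 / 2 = -0.50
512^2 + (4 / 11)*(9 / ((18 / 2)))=262144.36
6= 6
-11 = -11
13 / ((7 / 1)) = 13 / 7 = 1.86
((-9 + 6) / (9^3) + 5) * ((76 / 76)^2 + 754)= 3771.89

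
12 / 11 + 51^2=28623 / 11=2602.09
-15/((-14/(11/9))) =55/42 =1.31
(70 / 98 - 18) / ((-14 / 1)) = 121 / 98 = 1.23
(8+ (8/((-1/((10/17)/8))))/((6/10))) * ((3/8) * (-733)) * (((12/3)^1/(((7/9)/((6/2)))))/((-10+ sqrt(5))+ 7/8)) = 226725696 * sqrt(5)/596071+ 2068871976/596071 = 4321.37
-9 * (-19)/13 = 171/13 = 13.15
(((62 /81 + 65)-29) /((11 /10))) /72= 7445 /16038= 0.46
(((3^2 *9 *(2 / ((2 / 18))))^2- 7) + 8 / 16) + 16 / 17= 72275787 / 34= 2125758.44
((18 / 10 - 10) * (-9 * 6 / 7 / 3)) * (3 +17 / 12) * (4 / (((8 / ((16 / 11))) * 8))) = 6519 / 770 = 8.47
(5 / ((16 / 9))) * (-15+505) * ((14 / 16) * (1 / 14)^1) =11025 / 128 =86.13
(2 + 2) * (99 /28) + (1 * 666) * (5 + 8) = 60705 /7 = 8672.14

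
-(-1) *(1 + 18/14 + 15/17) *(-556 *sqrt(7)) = -209612 *sqrt(7)/119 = -4660.35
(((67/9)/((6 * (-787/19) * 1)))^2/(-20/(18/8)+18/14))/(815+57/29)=-328967387/2277360125648208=-0.00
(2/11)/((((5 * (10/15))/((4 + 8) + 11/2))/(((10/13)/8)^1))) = 0.09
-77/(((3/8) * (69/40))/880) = -21683200/207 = -104749.76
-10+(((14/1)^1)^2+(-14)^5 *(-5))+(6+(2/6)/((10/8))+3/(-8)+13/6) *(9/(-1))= 107569339/40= 2689233.48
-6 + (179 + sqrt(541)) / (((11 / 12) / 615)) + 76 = 7380 * sqrt(541) / 11 + 1321790 / 11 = 135767.67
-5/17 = -0.29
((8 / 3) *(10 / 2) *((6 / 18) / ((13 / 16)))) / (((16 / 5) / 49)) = 9800 / 117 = 83.76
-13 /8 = -1.62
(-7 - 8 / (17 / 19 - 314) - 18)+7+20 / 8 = -184115 / 11898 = -15.47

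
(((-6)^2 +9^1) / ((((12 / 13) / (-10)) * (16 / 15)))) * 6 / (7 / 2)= -43875 / 56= -783.48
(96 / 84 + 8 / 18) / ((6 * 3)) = 0.09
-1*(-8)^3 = 512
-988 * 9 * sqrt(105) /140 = -2223 * sqrt(105) /35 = -650.83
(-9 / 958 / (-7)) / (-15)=-3 / 33530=-0.00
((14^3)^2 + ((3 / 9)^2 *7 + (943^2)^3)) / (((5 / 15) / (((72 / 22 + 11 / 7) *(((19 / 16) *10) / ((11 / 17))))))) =476545131833017457000930 / 2541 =187542358061006476584.39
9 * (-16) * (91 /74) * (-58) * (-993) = -377355888 /37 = -10198807.78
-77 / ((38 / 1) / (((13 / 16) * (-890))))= 445445 / 304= 1465.28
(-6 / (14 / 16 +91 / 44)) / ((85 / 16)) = -8448 / 22015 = -0.38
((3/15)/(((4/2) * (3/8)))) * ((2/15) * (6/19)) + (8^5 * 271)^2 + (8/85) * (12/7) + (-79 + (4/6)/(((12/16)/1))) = 40116361122663301117/508725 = 78856673296306.06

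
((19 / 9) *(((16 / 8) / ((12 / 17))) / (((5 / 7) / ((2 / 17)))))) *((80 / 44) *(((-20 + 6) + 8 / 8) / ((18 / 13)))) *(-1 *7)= 314678 / 2673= 117.72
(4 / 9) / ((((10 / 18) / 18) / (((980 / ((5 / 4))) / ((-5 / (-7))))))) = 395136 / 25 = 15805.44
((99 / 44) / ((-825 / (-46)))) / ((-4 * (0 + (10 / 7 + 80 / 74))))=-17871 / 1430000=-0.01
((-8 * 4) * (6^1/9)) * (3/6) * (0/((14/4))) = 0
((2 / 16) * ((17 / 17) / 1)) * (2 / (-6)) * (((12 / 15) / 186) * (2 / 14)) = -1 / 39060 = -0.00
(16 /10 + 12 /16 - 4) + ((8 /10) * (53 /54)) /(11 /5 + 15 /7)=-7537 /5130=-1.47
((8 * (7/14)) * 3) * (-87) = -1044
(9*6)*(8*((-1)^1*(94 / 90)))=-2256 / 5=-451.20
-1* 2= -2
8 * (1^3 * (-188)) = -1504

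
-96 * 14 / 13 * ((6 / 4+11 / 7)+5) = -10848 / 13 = -834.46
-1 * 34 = -34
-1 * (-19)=19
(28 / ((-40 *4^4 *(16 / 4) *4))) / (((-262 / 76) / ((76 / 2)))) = 2527 / 1341440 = 0.00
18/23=0.78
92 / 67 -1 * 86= -84.63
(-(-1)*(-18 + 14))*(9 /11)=-36 /11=-3.27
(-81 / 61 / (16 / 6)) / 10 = -243 / 4880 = -0.05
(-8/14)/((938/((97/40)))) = -97/65660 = -0.00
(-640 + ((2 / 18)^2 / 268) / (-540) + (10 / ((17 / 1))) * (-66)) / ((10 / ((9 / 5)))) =-135275572817 / 1107108000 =-122.19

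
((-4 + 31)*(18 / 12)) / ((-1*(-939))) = 0.04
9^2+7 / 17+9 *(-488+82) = -60734 / 17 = -3572.59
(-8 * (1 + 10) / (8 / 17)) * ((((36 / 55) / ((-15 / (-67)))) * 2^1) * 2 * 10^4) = -21868800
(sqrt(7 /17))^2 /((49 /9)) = 9 /119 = 0.08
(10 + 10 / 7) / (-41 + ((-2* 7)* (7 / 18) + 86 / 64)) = -23040 / 90923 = -0.25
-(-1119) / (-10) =-1119 / 10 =-111.90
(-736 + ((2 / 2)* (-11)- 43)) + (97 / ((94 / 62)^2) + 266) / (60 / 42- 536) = -6534967297 / 8266078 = -790.58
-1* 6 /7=-6 /7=-0.86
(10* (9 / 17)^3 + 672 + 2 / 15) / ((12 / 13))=161337202 / 221085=729.75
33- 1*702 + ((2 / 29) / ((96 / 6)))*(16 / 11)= -213409 / 319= -668.99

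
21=21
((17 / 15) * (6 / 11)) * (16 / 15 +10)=6.84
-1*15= -15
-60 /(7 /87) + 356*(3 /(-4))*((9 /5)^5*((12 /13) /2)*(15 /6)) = -6567.04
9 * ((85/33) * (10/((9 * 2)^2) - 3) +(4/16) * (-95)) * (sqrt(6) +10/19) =-335705 * sqrt(6)/1188 - 1678525/11286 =-840.90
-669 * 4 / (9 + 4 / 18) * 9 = -216756 / 83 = -2611.52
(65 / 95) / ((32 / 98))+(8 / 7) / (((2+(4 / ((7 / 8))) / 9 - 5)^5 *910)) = 3949556608193273 / 1884886492926320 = 2.10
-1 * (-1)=1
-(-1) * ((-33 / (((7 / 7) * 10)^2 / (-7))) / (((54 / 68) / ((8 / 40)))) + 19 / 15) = 4159 / 2250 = 1.85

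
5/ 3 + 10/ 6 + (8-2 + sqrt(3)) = 11.07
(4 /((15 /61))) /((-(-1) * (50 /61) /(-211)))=-1570262 /375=-4187.37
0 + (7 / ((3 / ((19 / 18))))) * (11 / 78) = 1463 / 4212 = 0.35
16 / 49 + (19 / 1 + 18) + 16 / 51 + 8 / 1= 114055 / 2499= 45.64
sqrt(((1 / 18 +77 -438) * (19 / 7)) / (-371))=sqrt(13084958) / 2226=1.63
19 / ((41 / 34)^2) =21964 / 1681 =13.07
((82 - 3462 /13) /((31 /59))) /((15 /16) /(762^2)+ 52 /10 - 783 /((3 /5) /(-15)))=-2188857557760 /122180203649179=-0.02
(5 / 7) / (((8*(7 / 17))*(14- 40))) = -85 / 10192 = -0.01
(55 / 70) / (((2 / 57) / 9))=5643 / 28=201.54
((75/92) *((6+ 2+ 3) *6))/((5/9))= 4455/46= 96.85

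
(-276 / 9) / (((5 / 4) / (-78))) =9568 / 5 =1913.60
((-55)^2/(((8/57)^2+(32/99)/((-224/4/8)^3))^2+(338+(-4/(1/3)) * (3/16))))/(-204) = -16835834501391675/381202651478271311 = -0.04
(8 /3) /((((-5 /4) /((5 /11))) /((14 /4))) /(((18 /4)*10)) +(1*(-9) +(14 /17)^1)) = -28560 /87757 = -0.33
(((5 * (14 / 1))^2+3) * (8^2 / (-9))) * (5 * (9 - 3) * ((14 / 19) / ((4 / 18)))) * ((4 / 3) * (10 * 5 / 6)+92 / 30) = -2802790144 / 57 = -49171756.91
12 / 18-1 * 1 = -1 / 3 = -0.33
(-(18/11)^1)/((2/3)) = -27/11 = -2.45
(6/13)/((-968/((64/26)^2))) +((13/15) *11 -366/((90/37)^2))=-18779496643/358879950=-52.33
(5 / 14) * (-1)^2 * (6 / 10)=3 / 14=0.21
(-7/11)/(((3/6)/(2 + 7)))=-126/11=-11.45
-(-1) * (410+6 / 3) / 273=412 / 273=1.51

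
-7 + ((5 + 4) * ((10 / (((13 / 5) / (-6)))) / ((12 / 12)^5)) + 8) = -2687 / 13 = -206.69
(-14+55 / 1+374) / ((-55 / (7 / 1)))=-52.82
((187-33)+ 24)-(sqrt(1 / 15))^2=2669 / 15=177.93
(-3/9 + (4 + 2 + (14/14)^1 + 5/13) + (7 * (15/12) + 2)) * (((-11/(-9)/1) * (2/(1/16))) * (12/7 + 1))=4643144/2457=1889.76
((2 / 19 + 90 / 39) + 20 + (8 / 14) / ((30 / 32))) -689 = -17272127 / 25935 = -665.98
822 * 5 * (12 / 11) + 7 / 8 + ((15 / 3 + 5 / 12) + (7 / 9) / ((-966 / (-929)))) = 245406463 / 54648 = 4490.68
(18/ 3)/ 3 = 2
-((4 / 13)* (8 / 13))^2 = -1024 / 28561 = -0.04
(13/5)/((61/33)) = 429/305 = 1.41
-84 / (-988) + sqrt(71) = 21 / 247 + sqrt(71) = 8.51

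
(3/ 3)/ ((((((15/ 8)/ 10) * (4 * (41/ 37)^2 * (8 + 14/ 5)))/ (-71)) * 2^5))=-485995/ 2178576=-0.22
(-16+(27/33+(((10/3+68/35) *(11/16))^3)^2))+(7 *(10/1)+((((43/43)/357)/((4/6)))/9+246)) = 169411464694448475828523/65692731912192000000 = 2578.85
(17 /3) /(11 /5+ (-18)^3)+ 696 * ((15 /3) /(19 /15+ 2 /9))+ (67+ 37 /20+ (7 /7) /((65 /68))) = 3666965251477 /1523326740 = 2407.21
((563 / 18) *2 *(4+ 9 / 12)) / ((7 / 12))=10697 / 21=509.38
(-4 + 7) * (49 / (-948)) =-49 / 316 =-0.16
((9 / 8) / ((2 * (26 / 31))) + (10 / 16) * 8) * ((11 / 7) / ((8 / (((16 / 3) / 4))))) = 3707 / 2496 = 1.49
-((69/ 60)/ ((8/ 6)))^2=-4761/ 6400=-0.74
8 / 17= 0.47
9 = 9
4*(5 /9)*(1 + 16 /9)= 500 /81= 6.17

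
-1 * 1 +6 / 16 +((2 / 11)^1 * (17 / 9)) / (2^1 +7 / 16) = -14953 / 30888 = -0.48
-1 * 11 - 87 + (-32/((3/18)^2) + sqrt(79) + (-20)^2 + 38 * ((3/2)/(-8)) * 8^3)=-4498 + sqrt(79)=-4489.11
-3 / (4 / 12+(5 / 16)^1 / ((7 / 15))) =-1008 / 337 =-2.99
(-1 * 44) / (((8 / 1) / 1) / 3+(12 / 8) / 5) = -1320 / 89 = -14.83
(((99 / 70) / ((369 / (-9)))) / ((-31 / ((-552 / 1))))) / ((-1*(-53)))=-27324 / 2357705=-0.01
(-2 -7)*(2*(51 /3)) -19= -325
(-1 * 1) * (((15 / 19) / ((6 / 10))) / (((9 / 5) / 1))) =-125 / 171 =-0.73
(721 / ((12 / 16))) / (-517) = -2884 / 1551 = -1.86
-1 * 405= -405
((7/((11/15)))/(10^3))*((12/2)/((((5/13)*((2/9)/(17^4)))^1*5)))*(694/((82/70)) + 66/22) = 15029455533183/2255000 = 6664947.02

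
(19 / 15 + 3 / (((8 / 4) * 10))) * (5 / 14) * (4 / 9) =85 / 378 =0.22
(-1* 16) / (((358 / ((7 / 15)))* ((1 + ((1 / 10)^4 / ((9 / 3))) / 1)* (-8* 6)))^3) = 1339843750 / 4181480251150128624153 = 0.00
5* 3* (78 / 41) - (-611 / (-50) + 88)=-146951 / 2050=-71.68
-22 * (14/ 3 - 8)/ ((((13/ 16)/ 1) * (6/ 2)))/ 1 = 3520/ 117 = 30.09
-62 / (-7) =62 / 7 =8.86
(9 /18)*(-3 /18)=-1 /12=-0.08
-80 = -80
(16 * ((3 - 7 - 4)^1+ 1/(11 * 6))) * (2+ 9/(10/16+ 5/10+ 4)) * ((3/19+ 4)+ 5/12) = -15390508/7011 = -2195.19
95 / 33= 2.88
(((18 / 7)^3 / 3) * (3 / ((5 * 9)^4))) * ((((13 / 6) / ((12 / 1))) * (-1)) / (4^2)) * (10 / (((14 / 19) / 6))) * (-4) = 0.00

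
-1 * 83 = -83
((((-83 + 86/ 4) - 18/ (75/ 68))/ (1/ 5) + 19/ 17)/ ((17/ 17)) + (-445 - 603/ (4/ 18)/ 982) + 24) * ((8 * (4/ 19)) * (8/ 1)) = -8672819776/ 792965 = -10937.20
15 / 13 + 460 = 5995 / 13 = 461.15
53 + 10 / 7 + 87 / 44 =17373 / 308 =56.41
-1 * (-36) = 36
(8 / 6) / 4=1 / 3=0.33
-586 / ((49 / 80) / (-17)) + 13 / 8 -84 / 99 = 210407485 / 12936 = 16265.27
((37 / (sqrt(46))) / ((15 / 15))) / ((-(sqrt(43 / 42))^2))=-777*sqrt(46) / 989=-5.33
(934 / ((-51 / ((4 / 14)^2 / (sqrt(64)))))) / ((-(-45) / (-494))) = 230698 / 112455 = 2.05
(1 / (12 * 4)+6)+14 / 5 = 2117 / 240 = 8.82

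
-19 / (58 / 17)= -323 / 58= -5.57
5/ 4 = 1.25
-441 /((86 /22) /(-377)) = 1828827 /43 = 42530.86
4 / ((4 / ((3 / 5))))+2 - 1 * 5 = -2.40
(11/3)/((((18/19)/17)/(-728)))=-1293292/27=-47899.70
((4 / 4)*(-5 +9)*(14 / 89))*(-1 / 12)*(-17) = 238 / 267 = 0.89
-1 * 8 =-8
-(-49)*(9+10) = 931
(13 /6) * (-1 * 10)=-65 /3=-21.67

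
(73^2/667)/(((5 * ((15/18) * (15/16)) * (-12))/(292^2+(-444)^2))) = -481571072/10005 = -48133.04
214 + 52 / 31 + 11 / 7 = 47143 / 217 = 217.25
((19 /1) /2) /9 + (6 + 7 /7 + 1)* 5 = 739 /18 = 41.06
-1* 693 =-693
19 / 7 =2.71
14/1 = 14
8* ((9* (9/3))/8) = 27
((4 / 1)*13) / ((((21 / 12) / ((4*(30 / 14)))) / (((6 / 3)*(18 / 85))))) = 89856 / 833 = 107.87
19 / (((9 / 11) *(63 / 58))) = 12122 / 567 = 21.38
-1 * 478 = -478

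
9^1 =9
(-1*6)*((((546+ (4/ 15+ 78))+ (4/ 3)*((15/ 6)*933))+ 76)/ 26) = -57154/ 65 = -879.29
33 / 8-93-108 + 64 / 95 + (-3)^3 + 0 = -169633 / 760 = -223.20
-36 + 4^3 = 28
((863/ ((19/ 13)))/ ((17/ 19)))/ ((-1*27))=-11219/ 459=-24.44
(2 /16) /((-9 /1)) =-1 /72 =-0.01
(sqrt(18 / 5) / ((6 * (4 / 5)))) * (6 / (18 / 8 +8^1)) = 3 * sqrt(10) / 41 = 0.23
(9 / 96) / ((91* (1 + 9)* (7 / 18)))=27 / 101920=0.00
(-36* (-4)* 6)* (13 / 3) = 3744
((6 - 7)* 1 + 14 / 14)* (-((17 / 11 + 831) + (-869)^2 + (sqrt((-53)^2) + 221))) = 0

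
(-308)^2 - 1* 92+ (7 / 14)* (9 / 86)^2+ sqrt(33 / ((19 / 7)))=sqrt(4389) / 19+ 1401867505 / 14792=94775.49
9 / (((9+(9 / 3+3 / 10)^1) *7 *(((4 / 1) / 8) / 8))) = 480 / 287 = 1.67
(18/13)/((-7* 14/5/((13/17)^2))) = -585/14161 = -0.04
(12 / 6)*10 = 20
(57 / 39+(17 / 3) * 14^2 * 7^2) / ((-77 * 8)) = -2122541 / 24024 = -88.35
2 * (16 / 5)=32 / 5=6.40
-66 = -66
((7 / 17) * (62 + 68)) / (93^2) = 910 / 147033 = 0.01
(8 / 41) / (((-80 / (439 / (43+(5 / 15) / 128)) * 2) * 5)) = -42144 / 16925825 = -0.00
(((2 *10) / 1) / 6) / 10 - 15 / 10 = -7 / 6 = -1.17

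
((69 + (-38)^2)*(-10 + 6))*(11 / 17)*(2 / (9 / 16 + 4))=-125312 / 73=-1716.60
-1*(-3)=3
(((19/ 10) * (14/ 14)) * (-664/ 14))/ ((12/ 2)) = -1577/ 105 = -15.02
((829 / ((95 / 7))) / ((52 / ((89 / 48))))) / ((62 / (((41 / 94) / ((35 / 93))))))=3025021 / 74297600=0.04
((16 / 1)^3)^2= 16777216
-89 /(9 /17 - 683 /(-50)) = -75650 /12061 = -6.27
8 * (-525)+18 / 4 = -8391 / 2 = -4195.50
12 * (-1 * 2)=-24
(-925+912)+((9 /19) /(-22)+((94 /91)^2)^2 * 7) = -20686623861 /4094904814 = -5.05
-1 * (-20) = 20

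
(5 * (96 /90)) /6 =8 /9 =0.89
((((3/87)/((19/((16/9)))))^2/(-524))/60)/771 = -16/37256765590215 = -0.00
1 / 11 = 0.09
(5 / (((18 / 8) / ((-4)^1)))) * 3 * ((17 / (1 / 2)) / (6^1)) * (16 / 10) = -2176 / 9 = -241.78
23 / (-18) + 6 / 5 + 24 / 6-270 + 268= 173 / 90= 1.92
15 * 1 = 15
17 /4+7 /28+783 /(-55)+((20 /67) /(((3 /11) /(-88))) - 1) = -2366981 /22110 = -107.05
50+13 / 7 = 363 / 7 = 51.86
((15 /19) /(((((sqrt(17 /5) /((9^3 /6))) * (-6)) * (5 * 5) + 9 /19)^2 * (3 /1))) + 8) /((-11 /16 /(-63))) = 348093004694400 * sqrt(85) /1516764610553291 + 1119971767114310544 /1516764610553291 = 740.51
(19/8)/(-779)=-0.00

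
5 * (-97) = -485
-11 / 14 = -0.79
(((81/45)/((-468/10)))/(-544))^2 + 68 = 13603586049/200052736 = 68.00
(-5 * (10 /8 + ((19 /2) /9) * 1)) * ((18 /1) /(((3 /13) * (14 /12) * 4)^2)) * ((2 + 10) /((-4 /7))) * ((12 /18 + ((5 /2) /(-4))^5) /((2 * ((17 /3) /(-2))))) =-1688079315 /4456448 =-378.79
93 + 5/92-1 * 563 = -469.95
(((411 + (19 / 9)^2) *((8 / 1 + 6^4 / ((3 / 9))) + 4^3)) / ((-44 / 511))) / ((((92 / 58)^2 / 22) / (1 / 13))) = -795408935860 / 61893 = -12851355.34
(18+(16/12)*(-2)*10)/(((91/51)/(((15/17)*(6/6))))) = -30/7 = -4.29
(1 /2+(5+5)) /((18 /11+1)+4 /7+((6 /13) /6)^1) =7007 /2192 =3.20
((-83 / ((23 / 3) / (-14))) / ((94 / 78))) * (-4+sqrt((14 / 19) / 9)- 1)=-679770 / 1081+45318 * sqrt(266) / 20539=-592.85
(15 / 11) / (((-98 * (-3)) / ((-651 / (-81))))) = 155 / 4158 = 0.04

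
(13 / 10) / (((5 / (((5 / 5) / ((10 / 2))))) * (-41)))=-13 / 10250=-0.00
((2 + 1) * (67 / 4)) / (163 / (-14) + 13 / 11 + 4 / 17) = -263109 / 53542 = -4.91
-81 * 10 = -810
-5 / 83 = -0.06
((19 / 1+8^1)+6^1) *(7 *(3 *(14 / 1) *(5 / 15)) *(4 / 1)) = 12936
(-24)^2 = 576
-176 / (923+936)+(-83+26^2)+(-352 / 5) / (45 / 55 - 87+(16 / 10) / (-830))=24672669833 / 41555917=593.72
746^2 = 556516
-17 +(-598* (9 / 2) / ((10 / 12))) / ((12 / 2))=-2776 / 5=-555.20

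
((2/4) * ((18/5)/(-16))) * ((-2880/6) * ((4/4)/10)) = 27/5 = 5.40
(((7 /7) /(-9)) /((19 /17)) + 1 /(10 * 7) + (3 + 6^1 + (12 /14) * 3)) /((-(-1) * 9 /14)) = 137491 /7695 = 17.87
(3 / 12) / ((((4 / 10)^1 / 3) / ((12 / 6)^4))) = 30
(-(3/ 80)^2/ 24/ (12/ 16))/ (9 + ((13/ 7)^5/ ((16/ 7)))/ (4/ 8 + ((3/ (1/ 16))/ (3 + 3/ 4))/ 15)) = -487403/ 100703985600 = -0.00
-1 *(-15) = 15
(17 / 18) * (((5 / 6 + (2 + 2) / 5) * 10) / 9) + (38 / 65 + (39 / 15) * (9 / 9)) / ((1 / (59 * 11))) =65344843 / 31590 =2068.53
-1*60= -60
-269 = -269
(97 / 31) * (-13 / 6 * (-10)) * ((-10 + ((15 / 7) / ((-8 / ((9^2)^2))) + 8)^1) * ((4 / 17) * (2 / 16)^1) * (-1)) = 621212735 / 177072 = 3508.25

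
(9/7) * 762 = 6858/7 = 979.71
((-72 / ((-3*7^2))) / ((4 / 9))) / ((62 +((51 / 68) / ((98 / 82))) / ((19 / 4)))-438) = -1026 / 349933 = -0.00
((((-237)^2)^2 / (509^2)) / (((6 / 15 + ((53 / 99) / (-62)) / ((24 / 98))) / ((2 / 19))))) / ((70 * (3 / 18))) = 1394288882742096 / 4628609273771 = 301.23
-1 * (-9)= 9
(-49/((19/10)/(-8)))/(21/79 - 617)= -154840/462859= -0.33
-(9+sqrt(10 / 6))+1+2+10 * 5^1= 44 -sqrt(15) / 3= 42.71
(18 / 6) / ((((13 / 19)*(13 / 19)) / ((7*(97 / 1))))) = 735357 / 169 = 4351.22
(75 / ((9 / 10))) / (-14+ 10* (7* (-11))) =-125 / 1176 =-0.11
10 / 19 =0.53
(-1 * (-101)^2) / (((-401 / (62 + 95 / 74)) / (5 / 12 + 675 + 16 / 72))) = 387313638803 / 356088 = 1087690.79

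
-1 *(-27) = 27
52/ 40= 13/ 10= 1.30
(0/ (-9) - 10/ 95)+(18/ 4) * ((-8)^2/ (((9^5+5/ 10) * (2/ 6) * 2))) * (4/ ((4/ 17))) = 2522/ 131993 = 0.02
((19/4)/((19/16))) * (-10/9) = -40/9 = -4.44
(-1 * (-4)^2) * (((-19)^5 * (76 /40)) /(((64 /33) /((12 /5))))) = 4657542219 /50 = 93150844.38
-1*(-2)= 2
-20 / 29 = -0.69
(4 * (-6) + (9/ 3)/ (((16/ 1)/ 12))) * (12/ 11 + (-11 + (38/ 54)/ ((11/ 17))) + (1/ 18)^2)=911441/ 4752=191.80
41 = 41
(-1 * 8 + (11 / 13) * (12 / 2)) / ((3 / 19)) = -722 / 39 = -18.51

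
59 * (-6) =-354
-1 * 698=-698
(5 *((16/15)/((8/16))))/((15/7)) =224/45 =4.98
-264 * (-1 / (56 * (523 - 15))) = 33 / 3556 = 0.01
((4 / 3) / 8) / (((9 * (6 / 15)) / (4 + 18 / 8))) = 125 / 432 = 0.29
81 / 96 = 27 / 32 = 0.84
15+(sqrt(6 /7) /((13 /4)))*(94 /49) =376*sqrt(42) /4459+15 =15.55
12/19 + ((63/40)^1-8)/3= -3443/2280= -1.51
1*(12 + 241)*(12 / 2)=1518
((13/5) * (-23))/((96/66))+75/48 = -791/20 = -39.55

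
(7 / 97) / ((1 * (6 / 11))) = 77 / 582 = 0.13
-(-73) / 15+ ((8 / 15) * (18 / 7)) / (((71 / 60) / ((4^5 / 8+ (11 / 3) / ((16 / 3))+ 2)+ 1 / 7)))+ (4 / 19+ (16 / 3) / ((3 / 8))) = 508426319 / 2974545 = 170.93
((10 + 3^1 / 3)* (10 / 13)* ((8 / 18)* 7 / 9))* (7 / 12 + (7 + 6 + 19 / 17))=2309230 / 53703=43.00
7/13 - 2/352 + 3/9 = 5945/6864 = 0.87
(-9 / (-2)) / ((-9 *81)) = -1 / 162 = -0.01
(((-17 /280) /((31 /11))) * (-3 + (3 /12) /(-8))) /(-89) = -18139 /24720640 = -0.00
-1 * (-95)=95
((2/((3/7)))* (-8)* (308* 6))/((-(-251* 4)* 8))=-2156/251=-8.59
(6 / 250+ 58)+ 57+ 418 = 66628 / 125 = 533.02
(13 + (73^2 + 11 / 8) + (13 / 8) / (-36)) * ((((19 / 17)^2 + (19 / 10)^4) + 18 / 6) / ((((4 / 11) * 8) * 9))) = 845414662575461 / 239708160000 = 3526.85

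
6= 6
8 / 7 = 1.14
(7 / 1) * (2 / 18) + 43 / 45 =26 / 15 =1.73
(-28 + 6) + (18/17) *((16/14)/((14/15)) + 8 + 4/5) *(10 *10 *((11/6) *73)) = 118311754/833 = 142030.92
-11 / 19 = -0.58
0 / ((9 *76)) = 0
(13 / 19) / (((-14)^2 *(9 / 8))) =0.00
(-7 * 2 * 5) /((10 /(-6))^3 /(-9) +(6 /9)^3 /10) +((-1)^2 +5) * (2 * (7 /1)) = -29526 /661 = -44.67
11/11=1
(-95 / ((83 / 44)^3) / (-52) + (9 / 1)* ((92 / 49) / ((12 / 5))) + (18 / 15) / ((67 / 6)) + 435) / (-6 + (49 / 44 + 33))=2375233924508896 / 150934394252005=15.74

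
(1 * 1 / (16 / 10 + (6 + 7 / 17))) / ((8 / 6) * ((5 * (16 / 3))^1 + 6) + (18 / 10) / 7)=8925 / 3132827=0.00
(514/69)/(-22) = -0.34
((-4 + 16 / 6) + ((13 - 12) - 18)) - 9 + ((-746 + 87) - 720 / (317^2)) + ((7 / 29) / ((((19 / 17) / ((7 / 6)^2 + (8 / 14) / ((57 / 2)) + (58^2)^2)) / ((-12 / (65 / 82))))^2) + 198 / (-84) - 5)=1146585395256841731256528938868343 / 202175341121467350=5671242540740766.84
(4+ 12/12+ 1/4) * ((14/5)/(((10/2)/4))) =294/25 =11.76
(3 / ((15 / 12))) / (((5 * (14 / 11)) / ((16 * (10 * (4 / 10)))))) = 4224 / 175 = 24.14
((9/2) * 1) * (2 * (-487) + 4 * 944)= 12609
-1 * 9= -9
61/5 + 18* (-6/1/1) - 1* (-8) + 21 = -334/5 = -66.80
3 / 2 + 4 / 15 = 1.77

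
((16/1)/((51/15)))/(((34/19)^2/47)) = 339340/4913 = 69.07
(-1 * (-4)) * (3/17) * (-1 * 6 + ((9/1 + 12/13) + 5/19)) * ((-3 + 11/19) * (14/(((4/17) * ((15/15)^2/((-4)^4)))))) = -511408128/4693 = -108972.54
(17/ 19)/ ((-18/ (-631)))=10727/ 342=31.37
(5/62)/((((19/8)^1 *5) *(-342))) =-2/100719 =-0.00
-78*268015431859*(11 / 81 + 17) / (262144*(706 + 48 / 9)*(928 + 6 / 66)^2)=-13299193744275439 / 5962941956947968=-2.23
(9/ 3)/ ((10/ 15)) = 9/ 2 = 4.50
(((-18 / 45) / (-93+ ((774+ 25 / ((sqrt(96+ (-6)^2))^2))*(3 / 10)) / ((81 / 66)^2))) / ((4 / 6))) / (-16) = 2187 / 3569224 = 0.00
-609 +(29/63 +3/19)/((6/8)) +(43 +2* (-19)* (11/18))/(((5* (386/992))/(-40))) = -703319383/693063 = -1014.80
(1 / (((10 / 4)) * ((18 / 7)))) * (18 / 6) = 7 / 15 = 0.47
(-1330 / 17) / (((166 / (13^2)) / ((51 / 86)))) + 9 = -272913 / 7138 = -38.23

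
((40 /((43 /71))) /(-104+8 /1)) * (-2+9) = -2485 /516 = -4.82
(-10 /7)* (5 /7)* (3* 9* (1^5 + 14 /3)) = -7650 /49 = -156.12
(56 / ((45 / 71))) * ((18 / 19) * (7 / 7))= 7952 / 95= 83.71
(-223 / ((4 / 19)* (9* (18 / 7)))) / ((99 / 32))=-118636 / 8019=-14.79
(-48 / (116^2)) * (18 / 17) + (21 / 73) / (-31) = -0.01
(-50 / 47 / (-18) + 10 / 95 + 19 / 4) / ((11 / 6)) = 157987 / 58938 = 2.68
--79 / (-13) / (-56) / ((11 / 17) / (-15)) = -20145 / 8008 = -2.52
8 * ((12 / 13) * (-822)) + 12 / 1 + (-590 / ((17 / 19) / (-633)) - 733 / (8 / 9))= 725807967 / 1768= 410524.87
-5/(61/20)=-100/61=-1.64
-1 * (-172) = 172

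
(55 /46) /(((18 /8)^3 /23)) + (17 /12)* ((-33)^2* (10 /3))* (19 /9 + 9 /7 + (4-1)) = 335757895 /10206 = 32898.09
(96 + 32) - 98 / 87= 11038 / 87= 126.87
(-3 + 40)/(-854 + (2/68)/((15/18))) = -3145/72587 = -0.04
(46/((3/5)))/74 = 115/111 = 1.04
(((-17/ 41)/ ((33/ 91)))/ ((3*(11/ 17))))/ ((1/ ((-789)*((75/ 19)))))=172915925/ 94259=1834.48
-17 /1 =-17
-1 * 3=-3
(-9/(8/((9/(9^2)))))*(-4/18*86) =2.39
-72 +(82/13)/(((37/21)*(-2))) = -35493/481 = -73.79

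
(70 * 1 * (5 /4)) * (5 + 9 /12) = 4025 /8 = 503.12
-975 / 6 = -325 / 2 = -162.50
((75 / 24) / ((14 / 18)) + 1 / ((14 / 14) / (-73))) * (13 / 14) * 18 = -451971 / 392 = -1152.99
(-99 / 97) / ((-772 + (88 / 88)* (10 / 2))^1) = 99 / 74399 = 0.00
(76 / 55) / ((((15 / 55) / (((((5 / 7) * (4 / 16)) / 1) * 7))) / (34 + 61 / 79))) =52193 / 237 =220.22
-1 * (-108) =108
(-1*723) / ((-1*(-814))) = -723 / 814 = -0.89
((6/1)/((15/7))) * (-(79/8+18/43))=-24787/860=-28.82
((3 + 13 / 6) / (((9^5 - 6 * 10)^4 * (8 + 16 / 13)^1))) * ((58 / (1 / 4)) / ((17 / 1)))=11687 / 18525740081864604920730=0.00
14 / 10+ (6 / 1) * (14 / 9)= 161 / 15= 10.73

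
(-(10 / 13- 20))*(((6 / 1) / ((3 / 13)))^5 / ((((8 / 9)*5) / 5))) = 257049000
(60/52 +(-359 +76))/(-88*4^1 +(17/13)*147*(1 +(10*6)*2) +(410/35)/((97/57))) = -2487856/202268999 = -0.01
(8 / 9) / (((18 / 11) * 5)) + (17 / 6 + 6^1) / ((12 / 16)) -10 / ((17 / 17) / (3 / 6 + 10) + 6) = 265571 / 25920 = 10.25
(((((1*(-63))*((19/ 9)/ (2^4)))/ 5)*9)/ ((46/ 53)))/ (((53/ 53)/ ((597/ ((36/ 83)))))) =-349284999/ 14720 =-23728.60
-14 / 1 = -14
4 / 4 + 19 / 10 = 29 / 10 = 2.90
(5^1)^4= 625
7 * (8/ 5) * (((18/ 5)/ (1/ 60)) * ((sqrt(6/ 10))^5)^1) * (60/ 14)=93312 * sqrt(15)/ 125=2891.17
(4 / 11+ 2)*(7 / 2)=91 / 11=8.27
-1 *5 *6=-30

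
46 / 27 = 1.70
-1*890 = -890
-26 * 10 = -260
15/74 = 0.20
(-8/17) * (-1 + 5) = -32/17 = -1.88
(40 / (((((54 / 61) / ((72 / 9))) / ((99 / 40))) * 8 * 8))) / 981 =671 / 47088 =0.01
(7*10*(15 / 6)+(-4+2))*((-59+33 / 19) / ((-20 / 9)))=423504 / 95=4457.94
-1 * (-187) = 187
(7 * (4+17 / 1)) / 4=147 / 4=36.75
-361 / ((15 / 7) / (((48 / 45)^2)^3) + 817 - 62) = -42396024832 / 88838445935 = -0.48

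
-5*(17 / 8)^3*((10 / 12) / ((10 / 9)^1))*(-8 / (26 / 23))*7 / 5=2372979 / 6656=356.52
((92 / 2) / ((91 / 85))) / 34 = 115 / 91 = 1.26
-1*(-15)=15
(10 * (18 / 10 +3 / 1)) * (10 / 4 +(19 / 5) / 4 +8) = 2748 / 5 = 549.60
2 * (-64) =-128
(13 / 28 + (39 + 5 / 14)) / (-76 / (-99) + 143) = 110385 / 398524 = 0.28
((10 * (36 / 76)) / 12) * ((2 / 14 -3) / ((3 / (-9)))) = 450 / 133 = 3.38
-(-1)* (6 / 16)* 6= 9 / 4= 2.25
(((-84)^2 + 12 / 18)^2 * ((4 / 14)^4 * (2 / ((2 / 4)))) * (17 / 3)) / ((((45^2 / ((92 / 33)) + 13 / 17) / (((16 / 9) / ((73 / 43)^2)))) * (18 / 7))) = 49228894412800 / 19838979027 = 2481.42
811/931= 0.87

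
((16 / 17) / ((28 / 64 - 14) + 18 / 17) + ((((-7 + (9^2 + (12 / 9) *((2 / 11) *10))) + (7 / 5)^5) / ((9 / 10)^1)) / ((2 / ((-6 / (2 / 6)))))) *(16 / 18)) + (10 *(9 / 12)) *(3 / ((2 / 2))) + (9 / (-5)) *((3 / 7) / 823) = -5126028608131537 / 7273961021250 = -704.71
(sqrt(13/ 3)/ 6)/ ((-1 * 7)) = -sqrt(39)/ 126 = -0.05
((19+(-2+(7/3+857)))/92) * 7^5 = 44185603/276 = 160092.76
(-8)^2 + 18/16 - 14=409/8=51.12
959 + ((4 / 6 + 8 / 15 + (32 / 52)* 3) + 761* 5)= 309858 / 65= 4767.05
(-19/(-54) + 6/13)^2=326041/492804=0.66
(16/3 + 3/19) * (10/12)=4.58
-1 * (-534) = 534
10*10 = 100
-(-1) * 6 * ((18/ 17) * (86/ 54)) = 172/ 17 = 10.12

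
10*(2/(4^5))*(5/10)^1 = 5/512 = 0.01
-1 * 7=-7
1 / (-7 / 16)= -16 / 7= -2.29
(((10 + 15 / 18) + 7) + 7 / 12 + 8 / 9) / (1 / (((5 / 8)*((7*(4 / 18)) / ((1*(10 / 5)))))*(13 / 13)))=24325 / 2592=9.38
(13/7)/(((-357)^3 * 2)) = -13/636990102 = -0.00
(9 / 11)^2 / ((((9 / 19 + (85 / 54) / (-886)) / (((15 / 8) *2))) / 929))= 256515187365 / 51906701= 4941.85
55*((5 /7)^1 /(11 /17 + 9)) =4675 /1148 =4.07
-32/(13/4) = -128/13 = -9.85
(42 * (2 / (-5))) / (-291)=28 / 485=0.06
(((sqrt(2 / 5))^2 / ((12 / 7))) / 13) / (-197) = -7 / 76830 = -0.00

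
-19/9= -2.11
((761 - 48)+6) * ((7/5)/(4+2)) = 5033/30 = 167.77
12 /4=3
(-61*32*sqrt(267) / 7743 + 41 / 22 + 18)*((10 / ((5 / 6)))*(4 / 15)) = 3496 / 55-31232*sqrt(267) / 38715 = 50.38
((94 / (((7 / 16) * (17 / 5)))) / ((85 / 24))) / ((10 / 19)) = 342912 / 10115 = 33.90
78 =78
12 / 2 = 6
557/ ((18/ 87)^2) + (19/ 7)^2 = 22966409/ 1764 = 13019.51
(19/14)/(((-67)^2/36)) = 342/31423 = 0.01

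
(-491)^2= 241081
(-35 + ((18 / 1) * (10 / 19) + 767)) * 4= 56352 / 19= 2965.89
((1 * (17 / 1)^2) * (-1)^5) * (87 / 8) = -3142.88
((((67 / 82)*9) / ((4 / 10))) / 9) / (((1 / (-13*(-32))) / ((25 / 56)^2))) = 2721875 / 16072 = 169.36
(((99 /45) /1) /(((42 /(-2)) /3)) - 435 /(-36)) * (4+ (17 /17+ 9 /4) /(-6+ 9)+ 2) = 84031 /1008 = 83.36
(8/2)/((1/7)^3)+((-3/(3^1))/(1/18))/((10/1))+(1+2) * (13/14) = 96109/70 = 1372.99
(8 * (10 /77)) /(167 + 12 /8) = 160 /25949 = 0.01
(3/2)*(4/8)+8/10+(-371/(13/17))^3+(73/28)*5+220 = -17561663074073/153790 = -114192490.24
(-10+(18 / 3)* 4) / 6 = 7 / 3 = 2.33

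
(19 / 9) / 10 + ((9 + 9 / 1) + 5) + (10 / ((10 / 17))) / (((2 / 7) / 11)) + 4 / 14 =213569 / 315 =678.00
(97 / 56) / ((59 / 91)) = 2.67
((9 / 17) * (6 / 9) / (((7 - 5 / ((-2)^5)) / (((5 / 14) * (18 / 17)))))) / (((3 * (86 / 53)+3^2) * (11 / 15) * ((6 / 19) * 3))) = 483360 / 249700913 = 0.00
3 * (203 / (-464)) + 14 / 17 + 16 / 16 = 139 / 272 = 0.51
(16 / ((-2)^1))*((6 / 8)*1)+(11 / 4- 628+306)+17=-1233 / 4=-308.25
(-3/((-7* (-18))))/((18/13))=-13/756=-0.02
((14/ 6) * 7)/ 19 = 49/ 57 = 0.86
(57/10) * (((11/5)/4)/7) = 627/1400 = 0.45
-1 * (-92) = 92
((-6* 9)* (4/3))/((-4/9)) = 162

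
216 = 216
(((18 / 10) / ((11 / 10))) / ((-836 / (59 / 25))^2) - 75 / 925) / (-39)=2402068609 / 1155580855000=0.00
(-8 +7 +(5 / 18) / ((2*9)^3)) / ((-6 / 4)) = 104971 / 157464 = 0.67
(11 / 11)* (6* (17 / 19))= 102 / 19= 5.37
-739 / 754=-0.98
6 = 6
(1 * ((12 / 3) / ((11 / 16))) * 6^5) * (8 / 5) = 3981312 / 55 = 72387.49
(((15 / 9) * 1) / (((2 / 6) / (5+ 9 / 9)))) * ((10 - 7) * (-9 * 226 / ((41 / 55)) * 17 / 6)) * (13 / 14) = -185424525 / 287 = -646078.48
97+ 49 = 146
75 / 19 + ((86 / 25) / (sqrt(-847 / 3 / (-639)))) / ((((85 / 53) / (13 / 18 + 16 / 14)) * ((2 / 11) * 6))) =75 / 19 + 107113 * sqrt(1491) / 749700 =9.46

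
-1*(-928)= 928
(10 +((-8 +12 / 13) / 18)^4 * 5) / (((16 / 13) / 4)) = 948137245 / 28829034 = 32.89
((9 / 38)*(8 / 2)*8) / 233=144 / 4427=0.03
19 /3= 6.33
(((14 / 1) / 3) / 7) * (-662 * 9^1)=-3972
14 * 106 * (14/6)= 10388/3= 3462.67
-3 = -3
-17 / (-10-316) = 17 / 326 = 0.05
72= 72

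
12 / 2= 6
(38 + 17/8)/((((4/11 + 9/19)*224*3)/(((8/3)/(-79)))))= -22363/9290400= -0.00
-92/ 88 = -23/ 22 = -1.05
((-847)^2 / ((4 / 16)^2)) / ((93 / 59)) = 677234096 / 93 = 7282087.05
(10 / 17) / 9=0.07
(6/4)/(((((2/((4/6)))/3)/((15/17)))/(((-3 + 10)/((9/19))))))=665/34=19.56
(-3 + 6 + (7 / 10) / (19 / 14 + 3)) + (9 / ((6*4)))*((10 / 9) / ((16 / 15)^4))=278441191 / 79953920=3.48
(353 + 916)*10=12690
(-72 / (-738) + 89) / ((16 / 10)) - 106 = -16503 / 328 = -50.31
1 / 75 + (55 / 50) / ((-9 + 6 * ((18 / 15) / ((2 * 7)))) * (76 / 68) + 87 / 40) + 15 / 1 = 12927322 / 869775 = 14.86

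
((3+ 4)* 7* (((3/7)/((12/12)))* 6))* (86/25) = 10836/25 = 433.44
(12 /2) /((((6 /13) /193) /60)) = 150540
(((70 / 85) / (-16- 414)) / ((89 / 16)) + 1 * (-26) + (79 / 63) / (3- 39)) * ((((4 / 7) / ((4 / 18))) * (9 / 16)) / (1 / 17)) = -19207947881 / 30003680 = -640.19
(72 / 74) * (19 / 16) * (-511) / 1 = -87381 / 148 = -590.41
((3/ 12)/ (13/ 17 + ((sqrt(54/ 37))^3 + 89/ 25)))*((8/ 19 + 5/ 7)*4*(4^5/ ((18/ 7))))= 764762397881600/ 6099410043693 - 2325085920000*sqrt(222)/ 677712227077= 74.27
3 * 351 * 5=5265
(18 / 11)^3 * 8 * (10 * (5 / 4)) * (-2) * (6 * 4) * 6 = -167961600 / 1331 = -126192.04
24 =24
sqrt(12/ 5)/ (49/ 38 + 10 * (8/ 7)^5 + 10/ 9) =11495988 * sqrt(15)/ 629325535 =0.07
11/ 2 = 5.50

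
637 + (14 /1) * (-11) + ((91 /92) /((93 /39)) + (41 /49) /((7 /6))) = 473595349 /978236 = 484.13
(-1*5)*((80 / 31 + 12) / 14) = -1130 / 217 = -5.21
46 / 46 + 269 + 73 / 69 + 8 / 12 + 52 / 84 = 131542 / 483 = 272.34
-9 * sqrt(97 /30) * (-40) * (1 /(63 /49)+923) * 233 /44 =1937162 * sqrt(2910) /33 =3166638.56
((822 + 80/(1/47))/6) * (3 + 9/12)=2863.75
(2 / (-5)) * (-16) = 32 / 5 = 6.40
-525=-525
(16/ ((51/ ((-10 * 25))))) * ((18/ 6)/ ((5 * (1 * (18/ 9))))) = -400/ 17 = -23.53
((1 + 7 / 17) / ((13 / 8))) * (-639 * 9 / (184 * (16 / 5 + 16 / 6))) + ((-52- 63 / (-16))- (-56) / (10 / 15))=28009255 / 894608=31.31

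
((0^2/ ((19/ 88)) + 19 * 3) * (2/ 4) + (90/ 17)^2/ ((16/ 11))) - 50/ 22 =578531/ 12716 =45.50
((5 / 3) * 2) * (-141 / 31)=-470 / 31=-15.16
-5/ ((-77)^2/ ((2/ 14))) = -5/ 41503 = -0.00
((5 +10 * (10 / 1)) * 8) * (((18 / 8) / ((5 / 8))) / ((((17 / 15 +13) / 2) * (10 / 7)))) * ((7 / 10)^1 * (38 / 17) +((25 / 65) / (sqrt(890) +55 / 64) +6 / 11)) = 1327104 * sqrt(890) / 10243363 +114204310236 / 180708385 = 635.85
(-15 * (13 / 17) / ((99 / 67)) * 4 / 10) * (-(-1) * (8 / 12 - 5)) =13.46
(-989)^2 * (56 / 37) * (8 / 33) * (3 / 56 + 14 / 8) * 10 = 7903217680 / 1221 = 6472741.75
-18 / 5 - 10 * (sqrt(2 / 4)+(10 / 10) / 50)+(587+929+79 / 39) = 295274 / 195 - 5 * sqrt(2) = 1507.15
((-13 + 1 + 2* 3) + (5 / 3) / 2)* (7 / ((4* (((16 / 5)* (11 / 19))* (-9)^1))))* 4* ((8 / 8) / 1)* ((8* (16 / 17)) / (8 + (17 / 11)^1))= 2356 / 1377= 1.71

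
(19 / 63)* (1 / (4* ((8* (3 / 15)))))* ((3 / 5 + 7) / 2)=0.18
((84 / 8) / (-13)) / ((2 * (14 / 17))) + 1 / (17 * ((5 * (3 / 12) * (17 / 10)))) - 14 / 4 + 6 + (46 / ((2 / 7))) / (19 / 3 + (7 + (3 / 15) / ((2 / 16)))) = 1541097 / 120224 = 12.82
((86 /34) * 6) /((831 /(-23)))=-1978 /4709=-0.42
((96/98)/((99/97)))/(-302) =-776/244167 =-0.00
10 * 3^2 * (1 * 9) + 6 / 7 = 810.86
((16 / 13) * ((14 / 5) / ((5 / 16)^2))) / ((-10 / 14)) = -401408 / 8125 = -49.40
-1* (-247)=247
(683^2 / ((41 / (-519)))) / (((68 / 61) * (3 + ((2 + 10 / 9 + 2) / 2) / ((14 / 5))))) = -930420240813 / 687242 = -1353846.59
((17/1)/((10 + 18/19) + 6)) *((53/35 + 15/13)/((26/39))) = 588183/146510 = 4.01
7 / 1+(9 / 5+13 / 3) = 197 / 15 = 13.13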